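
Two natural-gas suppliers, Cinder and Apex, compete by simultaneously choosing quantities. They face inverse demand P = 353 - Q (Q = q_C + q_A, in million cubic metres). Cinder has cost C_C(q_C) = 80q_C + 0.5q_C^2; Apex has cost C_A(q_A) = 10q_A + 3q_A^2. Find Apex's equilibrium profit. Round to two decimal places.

4321.63

Cinder's profit: π_C = (353 - Q)q_C - (80q_C + (1/2)q_C²). Setting ∂π_C/∂q_C = 0: 273 - 3q_C - (q_A) = 0.
Apex's profit: π_A = (353 - Q)q_A - (10q_A + 3q_A²). Setting ∂π_A/∂q_A = 0: 343 - 8q_A - (q_C) = 0.
Best responses: q_C = (273 - q_A)/3, q_A = (343 - q_C)/8.
Solving the pair: q_C = 1841/23, q_A = 756/23.
Price P = 353 - 112.9130 = 240.0870.
Apex's profit: 240.0870·(756/23) - 10·(756/23) - 3(756/23)² = 4321.6333.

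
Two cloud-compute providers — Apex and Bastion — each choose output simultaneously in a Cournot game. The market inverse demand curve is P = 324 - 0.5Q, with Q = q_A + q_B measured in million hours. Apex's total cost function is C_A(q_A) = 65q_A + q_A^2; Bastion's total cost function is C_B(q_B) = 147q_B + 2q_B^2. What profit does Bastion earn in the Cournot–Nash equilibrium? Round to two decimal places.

Apex's profit: π_A = (324 - 0.5Q)q_A - (65q_A + q_A²). Setting ∂π_A/∂q_A = 0: 259 - 3q_A - (1/2)(q_B) = 0.
Bastion's first-order condition: 177 - 5q_B - (1/2)(q_A) = 0.
Rearranging gives the reaction functions q_A = (259 - (1/2)q_B)/3 and q_B = (177 - (1/2)q_A)/5.
Substituting one into the other gives q_A = 81.7966 and q_B = 1606/59.
Price P = 324 - (1/2)·109.0169 = 269.4915.
Bastion's profit: 269.4915·(1606/59) - 147·(1606/59) - 2(1606/59)² = 1852.3671.

1852.37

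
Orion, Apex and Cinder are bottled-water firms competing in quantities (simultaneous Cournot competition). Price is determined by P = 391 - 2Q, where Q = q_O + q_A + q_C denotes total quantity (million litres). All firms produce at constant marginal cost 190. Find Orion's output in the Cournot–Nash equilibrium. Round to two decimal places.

Each firm earns π_i = (391 - 2Q)q_i - 190q_i.
Setting ∂π_i/∂q_i = 0 with rivals' quantities fixed: 201 - 4q_i - 2·Σ_{j≠i} q_j = 0.
By symmetry each firm produces the same amount; substituting Σ_{j≠i} q_j = 2q_i yields q_i = 201/8.

25.13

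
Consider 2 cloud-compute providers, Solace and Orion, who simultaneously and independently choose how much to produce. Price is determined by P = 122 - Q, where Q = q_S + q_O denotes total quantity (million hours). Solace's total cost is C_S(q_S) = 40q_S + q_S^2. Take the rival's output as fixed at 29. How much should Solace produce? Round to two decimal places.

With the rival's output fixed at 29, Solace's profit is π_S = (122 - 29 - q_S)q_S - (40q_S + q_S²) = (93 - q_S)q_S - (40q_S + q_S²).
∂π_S/∂q_S = 53 - 4q_S = 0, so q_S = 53/4.

13.25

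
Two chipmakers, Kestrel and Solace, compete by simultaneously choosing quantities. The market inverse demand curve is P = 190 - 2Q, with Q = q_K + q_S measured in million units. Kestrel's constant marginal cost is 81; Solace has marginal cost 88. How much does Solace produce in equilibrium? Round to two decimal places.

Kestrel's profit: π_K = (190 - 2Q)q_K - (81q_K). Setting ∂π_K/∂q_K = 0: 109 - 4q_K - 2(q_S) = 0.
Solace's first-order condition: 102 - 4q_S - 2(q_K) = 0.
Rearranging gives the reaction functions q_K = (109 - 2q_S)/4 and q_S = (102 - 2q_K)/4.
Solving the pair: q_K = 58/3, q_S = 95/6.

15.83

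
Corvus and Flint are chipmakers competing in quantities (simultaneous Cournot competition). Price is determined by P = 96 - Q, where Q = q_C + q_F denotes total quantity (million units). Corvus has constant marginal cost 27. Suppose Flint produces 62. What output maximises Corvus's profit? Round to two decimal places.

3.50

With the rival's output fixed at 62, Corvus's profit is π_C = (96 - 62 - q_C)q_C - (27q_C) = (34 - q_C)q_C - (27q_C).
∂π_C/∂q_C = 7 - 2q_C = 0, so q_C = 7/2.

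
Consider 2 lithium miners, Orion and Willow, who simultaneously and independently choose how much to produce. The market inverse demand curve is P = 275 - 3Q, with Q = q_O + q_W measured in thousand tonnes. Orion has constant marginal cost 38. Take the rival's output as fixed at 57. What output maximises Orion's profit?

With the rival's output fixed at 57, Orion's profit is π_O = (275 - 3·57 - 3q_O)q_O - (38q_O) = (104 - 3q_O)q_O - (38q_O).
∂π_O/∂q_O = 66 - 6q_O = 0, so q_O = 11.

11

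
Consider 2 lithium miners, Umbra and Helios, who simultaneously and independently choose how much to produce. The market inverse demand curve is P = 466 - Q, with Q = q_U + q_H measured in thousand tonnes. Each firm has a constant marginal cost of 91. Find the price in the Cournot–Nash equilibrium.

A representative firm's profit is π_i = q_i(466 - Q) - 91q_i.
First-order condition (treating rivals' output as given): 375 - 2q_i - q_j = 0.
With identical firms every q_j equals q_i, so q_j = q_i and 375 = 3q_i, giving q_i = 125.
Total output Q = 250, so price P = 466 - 250 = 216.

216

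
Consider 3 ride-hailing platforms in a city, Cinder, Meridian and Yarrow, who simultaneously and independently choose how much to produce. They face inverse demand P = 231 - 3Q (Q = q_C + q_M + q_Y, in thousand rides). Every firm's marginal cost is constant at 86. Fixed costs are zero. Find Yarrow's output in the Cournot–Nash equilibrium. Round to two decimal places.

12.08

A representative firm's profit is π_i = q_i(231 - 3Q) - 86q_i.
Setting ∂π_i/∂q_i = 0 with rivals' quantities fixed: 145 - 6q_i - 3·Σ_{j≠i} q_j = 0.
By symmetry each firm produces the same amount; substituting Σ_{j≠i} q_j = 2q_i yields q_i = 145/12.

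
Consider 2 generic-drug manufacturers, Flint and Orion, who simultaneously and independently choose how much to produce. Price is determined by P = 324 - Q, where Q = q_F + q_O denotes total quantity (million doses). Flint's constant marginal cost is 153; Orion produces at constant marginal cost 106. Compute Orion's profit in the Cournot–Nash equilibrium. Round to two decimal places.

Flint's profit: π_F = (324 - Q)q_F - (153q_F). Setting ∂π_F/∂q_F = 0: 171 - 2q_F - (q_O) = 0.
Orion's first-order condition: 218 - 2q_O - (q_F) = 0.
Best responses: q_F = (171 - q_O)/2, q_O = (218 - q_F)/2.
Substituting one into the other gives q_F = 124/3 and q_O = 265/3.
Price P = 324 - 389/3 = 583/3.
Orion's profit: (583/3 - 106)·(265/3) = 7802.7778.

7802.78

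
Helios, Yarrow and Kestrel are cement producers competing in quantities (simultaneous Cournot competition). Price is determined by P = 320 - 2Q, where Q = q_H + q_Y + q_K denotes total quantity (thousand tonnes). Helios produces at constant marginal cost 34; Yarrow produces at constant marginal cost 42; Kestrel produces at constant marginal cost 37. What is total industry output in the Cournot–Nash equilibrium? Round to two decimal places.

105.88

Helios's profit: π_H = (320 - 2Q)q_H - (34q_H). Setting ∂π_H/∂q_H = 0: 286 - 4q_H - 2(q_Y + q_K) = 0.
Yarrow's first-order condition: 278 - 4q_Y - 2(q_H + q_K) = 0.
Kestrel's first-order condition: 283 - 4q_K - 2(q_H + q_Y) = 0.
Adding the 3 conditions: 847 − 4Q − 4Q = 0, i.e. Q = 847/8.
Back-substituting: q_H = (286 − 847/4)/2 = 297/8, q_Y = (278 − 847/4)/2 = 265/8, q_K = (283 − 847/4)/2 = 285/8.
Total output Q = 297/8 + 265/8 + 285/8 = 847/8.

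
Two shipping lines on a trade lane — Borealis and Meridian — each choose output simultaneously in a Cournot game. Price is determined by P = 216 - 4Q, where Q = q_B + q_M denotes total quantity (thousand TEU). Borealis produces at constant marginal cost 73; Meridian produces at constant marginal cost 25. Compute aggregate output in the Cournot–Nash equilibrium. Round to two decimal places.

27.83

Borealis's profit: π_B = (216 - 4Q)q_B - (73q_B). Setting ∂π_B/∂q_B = 0: 143 - 8q_B - 4(q_M) = 0.
Meridian's profit: π_M = (216 - 4Q)q_M - (25q_M). Setting ∂π_M/∂q_M = 0: 191 - 8q_M - 4(q_B) = 0.
Best responses: q_B = (143 - 4q_M)/8, q_M = (191 - 4q_B)/8.
Solving the pair: q_B = 95/12, q_M = 239/12.
Total output Q = 95/12 + 239/12 = 167/6.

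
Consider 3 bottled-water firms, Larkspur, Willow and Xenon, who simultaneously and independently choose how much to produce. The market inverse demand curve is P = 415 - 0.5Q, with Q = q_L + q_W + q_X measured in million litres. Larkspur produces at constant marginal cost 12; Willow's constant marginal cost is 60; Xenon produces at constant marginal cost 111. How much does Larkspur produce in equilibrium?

275

Larkspur's profit: π_L = (415 - 0.5Q)q_L - (12q_L). Setting ∂π_L/∂q_L = 0: 403 - q_L - (1/2)(q_W + q_X) = 0.
Willow's profit: π_W = (415 - 0.5Q)q_W - (60q_W). Setting ∂π_W/∂q_W = 0: 355 - q_W - (1/2)(q_L + q_X) = 0.
Xenon's profit: π_X = (415 - 0.5Q)q_X - (111q_X). Setting ∂π_X/∂q_X = 0: 304 - q_X - (1/2)(q_L + q_W) = 0.
Adding the 3 conditions: 1062 − Q − Q = 0, i.e. Q = 531.
Back-substituting: q_L = (403 − 531/2)/(1/2) = 275, q_W = (355 − 531/2)/(1/2) = 179, q_X = (304 − 531/2)/(1/2) = 77.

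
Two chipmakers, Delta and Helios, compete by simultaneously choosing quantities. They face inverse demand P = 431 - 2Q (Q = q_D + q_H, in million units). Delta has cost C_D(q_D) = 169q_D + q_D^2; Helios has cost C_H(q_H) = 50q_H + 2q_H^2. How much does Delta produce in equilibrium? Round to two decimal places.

30.32

Delta's profit: π_D = (431 - 2Q)q_D - (169q_D + q_D²). Setting ∂π_D/∂q_D = 0: 262 - 6q_D - 2(q_H) = 0.
Helios's first-order condition: 381 - 8q_H - 2(q_D) = 0.
So q_D = (262 - 2q_H)/6 and q_H = (381 - 2q_D)/8.
Solving the pair: q_D = 667/22, q_H = 881/22.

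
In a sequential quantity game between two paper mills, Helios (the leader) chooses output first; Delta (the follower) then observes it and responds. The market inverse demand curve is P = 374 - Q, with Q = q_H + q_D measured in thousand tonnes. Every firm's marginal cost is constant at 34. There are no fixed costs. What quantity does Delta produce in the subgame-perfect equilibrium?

Solve by backward induction. Given q_H, the follower Delta maximises π_D = (374 - q_H - q_D)q_D - 34q_D.
Setting the follower's marginal profit to zero, 340 - q_H - 2q_D = 0, i.e. q_D = (340 - q_H)/2.
Helios substitutes q_D(q_H) into its own profit: π_H = q_H(374 - q_H - (340 - q_H)/2) - 34q_H = (204 - (1/2)q_H)q_H - 34q_H.
The leader's first-order condition 170 - q_H = 0 yields q_H = 170.
Then q_D = (340 - 170)/2 = 85.

85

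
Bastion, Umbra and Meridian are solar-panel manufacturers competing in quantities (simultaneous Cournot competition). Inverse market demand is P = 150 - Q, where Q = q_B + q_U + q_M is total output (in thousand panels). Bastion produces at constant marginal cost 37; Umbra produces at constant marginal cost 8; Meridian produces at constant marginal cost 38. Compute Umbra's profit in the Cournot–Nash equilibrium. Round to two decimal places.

2525.06

Bastion's profit: π_B = (150 - Q)q_B - (37q_B). Setting ∂π_B/∂q_B = 0: 113 - 2q_B - (q_U + q_M) = 0.
Umbra's profit: π_U = (150 - Q)q_U - (8q_U). Setting ∂π_U/∂q_U = 0: 142 - 2q_U - (q_B + q_M) = 0.
Meridian's first-order condition: 112 - 2q_M - (q_B + q_U) = 0.
Adding the 3 first-order conditions: 367 − 4Q = 0, so Q = 367/4.
Back-substituting: q_B = (113 − 367/4) = 85/4, q_U = (142 − 367/4) = 201/4, q_M = (112 − 367/4) = 81/4.
Price P = 150 - 367/4 = 233/4.
Umbra's profit: (233/4 - 8)·(201/4) = 2525.0625.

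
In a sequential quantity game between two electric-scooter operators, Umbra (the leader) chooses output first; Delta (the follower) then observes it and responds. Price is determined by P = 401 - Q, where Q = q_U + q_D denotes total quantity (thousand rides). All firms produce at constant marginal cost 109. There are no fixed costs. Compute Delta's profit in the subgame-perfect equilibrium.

The follower Delta best-responds to any q_U: π_D = (401 - Q)q_D - 109q_D.
Setting the follower's marginal profit to zero, 292 - q_U - 2q_D = 0, i.e. q_D = (292 - q_U)/2.
Umbra substitutes q_D(q_U) into its own profit: π_U = q_U(401 - q_U - (292 - q_U)/2) - 109q_U = (255 - (1/2)q_U)q_U - 109q_U.
Leader FOC: 146 - q_U = 0, so q_U = 146.
Then q_D = (292 - 146)/2 = 73.
Price P = 401 - 219 = 182.
Delta's profit: (182 - 109)·73 = 5329.

5329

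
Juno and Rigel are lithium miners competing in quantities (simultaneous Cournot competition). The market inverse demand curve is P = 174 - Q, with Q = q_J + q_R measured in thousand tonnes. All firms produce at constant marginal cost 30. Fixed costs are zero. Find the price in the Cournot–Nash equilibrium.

A representative firm's profit is π_i = q_i(174 - Q) - 30q_i.
First-order condition (treating rivals' output as given): 144 - 2q_i - q_j = 0.
With identical firms every q_j equals q_i, so q_j = q_i and 144 = 3q_i, giving q_i = 48.
Total output Q = 96, so price P = 174 - 96 = 78.

78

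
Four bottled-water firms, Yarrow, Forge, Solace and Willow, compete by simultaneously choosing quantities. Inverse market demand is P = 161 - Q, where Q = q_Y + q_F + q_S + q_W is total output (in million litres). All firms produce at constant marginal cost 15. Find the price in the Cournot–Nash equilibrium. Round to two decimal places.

A representative firm's profit is π_i = q_i(161 - Q) - 15q_i.
Setting ∂π_i/∂q_i = 0 with rivals' quantities fixed: 146 - 2q_i - Σ_{j≠i} q_j = 0.
With identical firms every q_j equals q_i, so Σ_{j≠i} q_j = 3q_i and 146 = 5q_i, giving q_i = 146/5.
Total output Q = 584/5, so price P = 161 - 584/5 = 221/5.

44.20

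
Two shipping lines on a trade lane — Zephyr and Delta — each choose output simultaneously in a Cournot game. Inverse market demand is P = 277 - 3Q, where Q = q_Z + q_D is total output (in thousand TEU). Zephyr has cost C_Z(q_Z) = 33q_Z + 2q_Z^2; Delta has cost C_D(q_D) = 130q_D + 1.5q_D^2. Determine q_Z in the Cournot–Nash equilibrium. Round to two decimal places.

21.67

Zephyr's profit: π_Z = (277 - 3Q)q_Z - (33q_Z + 2q_Z²). Setting ∂π_Z/∂q_Z = 0: 244 - 10q_Z - 3(q_D) = 0.
Delta's profit: π_D = (277 - 3Q)q_D - (130q_D + (3/2)q_D²). Setting ∂π_D/∂q_D = 0: 147 - 9q_D - 3(q_Z) = 0.
Best responses: q_Z = (244 - 3q_D)/10, q_D = (147 - 3q_Z)/9.
Substituting one into the other gives q_Z = 65/3 and q_D = 82/9.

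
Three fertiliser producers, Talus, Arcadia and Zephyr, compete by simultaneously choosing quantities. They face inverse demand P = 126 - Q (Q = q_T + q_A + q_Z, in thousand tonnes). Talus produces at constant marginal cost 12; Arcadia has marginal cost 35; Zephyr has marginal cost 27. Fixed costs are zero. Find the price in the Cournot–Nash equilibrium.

50

Talus's profit: π_T = (126 - Q)q_T - (12q_T). Setting ∂π_T/∂q_T = 0: 114 - 2q_T - (q_A + q_Z) = 0.
Arcadia's first-order condition: 91 - 2q_A - (q_T + q_Z) = 0.
Zephyr's first-order condition: 99 - 2q_Z - (q_T + q_A) = 0.
Adding the 3 conditions: 304 − 2Q − 2Q = 0, i.e. Q = 76.
Back-substituting: q_T = (114 − 76) = 38, q_A = (91 − 76) = 15, q_Z = (99 − 76) = 23.
Total output Q = 76, so price P = 126 - 76 = 50.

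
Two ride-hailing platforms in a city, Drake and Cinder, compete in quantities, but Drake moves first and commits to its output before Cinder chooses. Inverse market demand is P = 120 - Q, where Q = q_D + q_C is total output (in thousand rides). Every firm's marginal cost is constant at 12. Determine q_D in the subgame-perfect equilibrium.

54

The follower Cinder best-responds to any q_D: π_C = (120 - Q)q_C - 12q_C.
Follower FOC: 108 - q_D - 2q_C = 0, so q_C(q_D) = (108 - q_D)/2.
The leader anticipates this reaction. Substituting into P = 120 - Q gives P = 66 - (1/2)q_D, so π_D = (66 - (1/2)q_D)q_D - 12q_D.
The leader's first-order condition 54 - q_D = 0 yields q_D = 54.
Then q_C = (108 - 54)/2 = 27.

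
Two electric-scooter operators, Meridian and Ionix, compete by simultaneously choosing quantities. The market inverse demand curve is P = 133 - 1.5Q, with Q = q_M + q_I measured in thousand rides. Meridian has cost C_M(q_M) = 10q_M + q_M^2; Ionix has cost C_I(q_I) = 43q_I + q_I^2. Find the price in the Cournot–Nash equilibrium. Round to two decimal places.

83.85

Meridian's profit: π_M = (133 - 1.5Q)q_M - (10q_M + q_M²). Setting ∂π_M/∂q_M = 0: 123 - 5q_M - (3/2)(q_I) = 0.
Ionix's profit: π_I = (133 - 1.5Q)q_I - (43q_I + q_I²). Setting ∂π_I/∂q_I = 0: 90 - 5q_I - (3/2)(q_M) = 0.
Rearranging gives the reaction functions q_M = (123 - (3/2)q_I)/5 and q_I = (90 - (3/2)q_M)/5.
Solving the pair: q_M = 1920/91, q_I = 1062/91.
Total output Q = 426/13, so price P = 133 - (3/2)·(426/13) = 1090/13.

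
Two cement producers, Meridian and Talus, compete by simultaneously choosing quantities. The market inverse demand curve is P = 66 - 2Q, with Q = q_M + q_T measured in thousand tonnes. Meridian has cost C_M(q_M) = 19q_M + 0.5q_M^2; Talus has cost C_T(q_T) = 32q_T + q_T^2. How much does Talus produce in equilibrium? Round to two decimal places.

Meridian's profit: π_M = (66 - 2Q)q_M - (19q_M + (1/2)q_M²). Setting ∂π_M/∂q_M = 0: 47 - 5q_M - 2(q_T) = 0.
Talus's first-order condition: 34 - 6q_T - 2(q_M) = 0.
So q_M = (47 - 2q_T)/5 and q_T = (34 - 2q_M)/6.
Substituting one into the other gives q_M = 107/13 and q_T = 38/13.

2.92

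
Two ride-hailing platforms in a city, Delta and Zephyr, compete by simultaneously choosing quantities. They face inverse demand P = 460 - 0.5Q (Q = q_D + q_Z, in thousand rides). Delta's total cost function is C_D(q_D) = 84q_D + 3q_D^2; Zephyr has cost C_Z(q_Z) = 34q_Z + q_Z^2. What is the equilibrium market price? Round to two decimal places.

Delta's profit: π_D = (460 - 0.5Q)q_D - (84q_D + 3q_D²). Setting ∂π_D/∂q_D = 0: 376 - 7q_D - (1/2)(q_Z) = 0.
Zephyr's first-order condition: 426 - 3q_Z - (1/2)(q_D) = 0.
Rearranging gives the reaction functions q_D = (376 - (1/2)q_Z)/7 and q_Z = (426 - (1/2)q_D)/3.
Substituting one into the other gives q_D = 44.0964 and q_Z = 134.6506.
Total output Q = 178.7470, so price P = 460 - (1/2)·178.7470 = 370.6265.

370.63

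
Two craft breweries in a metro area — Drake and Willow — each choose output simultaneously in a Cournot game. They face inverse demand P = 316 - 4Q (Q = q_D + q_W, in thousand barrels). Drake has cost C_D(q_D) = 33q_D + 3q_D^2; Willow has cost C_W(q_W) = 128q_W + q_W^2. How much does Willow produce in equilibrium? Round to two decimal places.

12.10

Drake's profit: π_D = (316 - 4Q)q_D - (33q_D + 3q_D²). Setting ∂π_D/∂q_D = 0: 283 - 14q_D - 4(q_W) = 0.
Willow's profit: π_W = (316 - 4Q)q_W - (128q_W + q_W²). Setting ∂π_W/∂q_W = 0: 188 - 10q_W - 4(q_D) = 0.
So q_D = (283 - 4q_W)/14 and q_W = (188 - 4q_D)/10.
Substituting one into the other gives q_D = 1039/62 and q_W = 375/31.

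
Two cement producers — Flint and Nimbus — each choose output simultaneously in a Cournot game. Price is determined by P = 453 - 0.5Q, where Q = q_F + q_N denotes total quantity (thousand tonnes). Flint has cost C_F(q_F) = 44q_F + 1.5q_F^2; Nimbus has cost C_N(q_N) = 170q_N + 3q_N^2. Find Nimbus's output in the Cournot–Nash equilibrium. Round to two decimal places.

33.42

Flint's profit: π_F = (453 - 0.5Q)q_F - (44q_F + (3/2)q_F²). Setting ∂π_F/∂q_F = 0: 409 - 4q_F - (1/2)(q_N) = 0.
Nimbus's profit: π_N = (453 - 0.5Q)q_N - (170q_N + 3q_N²). Setting ∂π_N/∂q_N = 0: 283 - 7q_N - (1/2)(q_F) = 0.
Best responses: q_F = (409 - (1/2)q_N)/4, q_N = (283 - (1/2)q_F)/7.
Solving the pair: q_F = 98.0721, q_N = 33.4234.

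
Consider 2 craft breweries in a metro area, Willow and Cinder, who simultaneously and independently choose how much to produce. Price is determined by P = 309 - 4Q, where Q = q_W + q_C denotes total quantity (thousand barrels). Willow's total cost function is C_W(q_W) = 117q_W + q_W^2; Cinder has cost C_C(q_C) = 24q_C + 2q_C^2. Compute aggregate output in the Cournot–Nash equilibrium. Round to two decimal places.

Willow's profit: π_W = (309 - 4Q)q_W - (117q_W + q_W²). Setting ∂π_W/∂q_W = 0: 192 - 10q_W - 4(q_C) = 0.
Cinder's first-order condition: 285 - 12q_C - 4(q_W) = 0.
Rearranging gives the reaction functions q_W = (192 - 4q_C)/10 and q_C = (285 - 4q_W)/12.
Substituting one into the other gives q_W = 291/26 and q_C = 1041/52.
Total output Q = 291/26 + 1041/52 = 1623/52.

31.21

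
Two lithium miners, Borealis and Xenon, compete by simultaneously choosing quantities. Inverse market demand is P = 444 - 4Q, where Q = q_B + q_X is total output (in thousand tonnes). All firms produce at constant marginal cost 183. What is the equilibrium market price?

A representative firm's profit is π_i = q_i(444 - 4Q) - 183q_i.
Setting ∂π_i/∂q_i = 0 with rivals' quantities fixed: 261 - 8q_i - 4q_j = 0.
By symmetry each firm produces the same amount; substituting q_j = q_i yields q_i = 261/12 = 87/4.
Total output Q = 87/2, so price P = 444 - 4·(87/2) = 270.

270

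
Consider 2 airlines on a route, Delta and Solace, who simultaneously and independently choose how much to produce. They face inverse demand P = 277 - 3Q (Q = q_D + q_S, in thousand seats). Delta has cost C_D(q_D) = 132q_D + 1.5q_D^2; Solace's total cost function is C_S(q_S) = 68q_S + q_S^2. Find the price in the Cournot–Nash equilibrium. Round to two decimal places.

Delta's profit: π_D = (277 - 3Q)q_D - (132q_D + (3/2)q_D²). Setting ∂π_D/∂q_D = 0: 145 - 9q_D - 3(q_S) = 0.
Solace's profit: π_S = (277 - 3Q)q_S - (68q_S + q_S²). Setting ∂π_S/∂q_S = 0: 209 - 8q_S - 3(q_D) = 0.
Rearranging gives the reaction functions q_D = (145 - 3q_S)/9 and q_S = (209 - 3q_D)/8.
Solving the pair: q_D = 533/63, q_S = 482/21.
Total output Q = 1979/63, so price P = 277 - 3·(1979/63) = 182.7619.

182.76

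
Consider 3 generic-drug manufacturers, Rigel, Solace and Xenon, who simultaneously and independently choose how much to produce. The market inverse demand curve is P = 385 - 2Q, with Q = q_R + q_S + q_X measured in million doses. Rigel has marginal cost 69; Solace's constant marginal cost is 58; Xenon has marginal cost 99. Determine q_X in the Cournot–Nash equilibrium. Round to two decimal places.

26.88

Rigel's profit: π_R = (385 - 2Q)q_R - (69q_R). Setting ∂π_R/∂q_R = 0: 316 - 4q_R - 2(q_S + q_X) = 0.
Solace's profit: π_S = (385 - 2Q)q_S - (58q_S). Setting ∂π_S/∂q_S = 0: 327 - 4q_S - 2(q_R + q_X) = 0.
Xenon's first-order condition: 286 - 4q_X - 2(q_R + q_S) = 0.
Summing all 3 equations gives 929 − 8Q = 0, hence Q = 929/8.
Back-substituting: q_R = (316 − 929/4)/2 = 335/8, q_S = (327 − 929/4)/2 = 379/8, q_X = (286 − 929/4)/2 = 215/8.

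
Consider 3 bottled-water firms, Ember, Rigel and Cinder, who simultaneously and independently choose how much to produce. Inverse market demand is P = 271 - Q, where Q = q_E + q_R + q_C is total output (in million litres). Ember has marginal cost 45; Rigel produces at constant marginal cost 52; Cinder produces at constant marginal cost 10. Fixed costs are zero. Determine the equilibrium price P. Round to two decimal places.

94.50

Ember's profit: π_E = (271 - Q)q_E - (45q_E). Setting ∂π_E/∂q_E = 0: 226 - 2q_E - (q_R + q_C) = 0.
Rigel's first-order condition: 219 - 2q_R - (q_E + q_C) = 0.
Cinder's profit: π_C = (271 - Q)q_C - (10q_C). Setting ∂π_C/∂q_C = 0: 261 - 2q_C - (q_E + q_R) = 0.
Summing all 3 equations gives 706 − 4Q = 0, hence Q = 353/2.
Back-substituting: q_E = (226 − 353/2) = 99/2, q_R = (219 − 353/2) = 85/2, q_C = (261 − 353/2) = 169/2.
Total output Q = 353/2, so price P = 271 - 353/2 = 189/2.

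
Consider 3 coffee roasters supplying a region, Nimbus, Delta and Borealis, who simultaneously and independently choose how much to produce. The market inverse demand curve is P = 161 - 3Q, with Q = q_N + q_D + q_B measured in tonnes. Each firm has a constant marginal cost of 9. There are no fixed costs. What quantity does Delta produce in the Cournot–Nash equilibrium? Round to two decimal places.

12.67

A representative firm's profit is π_i = q_i(161 - 3Q) - 9q_i.
Setting ∂π_i/∂q_i = 0 with rivals' quantities fixed: 152 - 6q_i - 3·Σ_{j≠i} q_j = 0.
By symmetry each firm produces the same amount; substituting Σ_{j≠i} q_j = 2q_i yields q_i = 152/12 = 38/3.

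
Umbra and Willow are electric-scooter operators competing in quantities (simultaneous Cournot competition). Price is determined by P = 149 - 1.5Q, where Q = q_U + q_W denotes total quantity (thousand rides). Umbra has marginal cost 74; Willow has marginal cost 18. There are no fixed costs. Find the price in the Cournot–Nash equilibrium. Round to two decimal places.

Umbra's profit: π_U = (149 - 1.5Q)q_U - (74q_U). Setting ∂π_U/∂q_U = 0: 75 - 3q_U - (3/2)(q_W) = 0.
Willow's first-order condition: 131 - 3q_W - (3/2)(q_U) = 0.
Best responses: q_U = (75 - (3/2)q_W)/3, q_W = (131 - (3/2)q_U)/3.
Substituting one into the other gives q_U = 38/9 and q_W = 374/9.
Total output Q = 412/9, so price P = 149 - (3/2)·(412/9) = 241/3.

80.33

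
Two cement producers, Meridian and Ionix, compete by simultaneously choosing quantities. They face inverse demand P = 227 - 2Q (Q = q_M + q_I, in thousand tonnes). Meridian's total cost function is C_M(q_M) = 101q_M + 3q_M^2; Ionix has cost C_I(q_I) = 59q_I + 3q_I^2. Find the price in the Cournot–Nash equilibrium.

Meridian's profit: π_M = (227 - 2Q)q_M - (101q_M + 3q_M²). Setting ∂π_M/∂q_M = 0: 126 - 10q_M - 2(q_I) = 0.
Ionix's first-order condition: 168 - 10q_I - 2(q_M) = 0.
So q_M = (126 - 2q_I)/10 and q_I = (168 - 2q_M)/10.
Solving the pair: q_M = 77/8, q_I = 119/8.
Total output Q = 49/2, so price P = 227 - 2·(49/2) = 178.

178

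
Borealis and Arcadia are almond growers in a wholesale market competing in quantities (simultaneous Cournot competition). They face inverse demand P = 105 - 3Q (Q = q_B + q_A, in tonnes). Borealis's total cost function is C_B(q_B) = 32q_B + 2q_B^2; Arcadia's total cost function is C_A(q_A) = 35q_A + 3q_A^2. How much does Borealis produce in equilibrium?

6

Borealis's profit: π_B = (105 - 3Q)q_B - (32q_B + 2q_B²). Setting ∂π_B/∂q_B = 0: 73 - 10q_B - 3(q_A) = 0.
Arcadia's profit: π_A = (105 - 3Q)q_A - (35q_A + 3q_A²). Setting ∂π_A/∂q_A = 0: 70 - 12q_A - 3(q_B) = 0.
So q_B = (73 - 3q_A)/10 and q_A = (70 - 3q_B)/12.
Substituting one into the other gives q_B = 6 and q_A = 13/3.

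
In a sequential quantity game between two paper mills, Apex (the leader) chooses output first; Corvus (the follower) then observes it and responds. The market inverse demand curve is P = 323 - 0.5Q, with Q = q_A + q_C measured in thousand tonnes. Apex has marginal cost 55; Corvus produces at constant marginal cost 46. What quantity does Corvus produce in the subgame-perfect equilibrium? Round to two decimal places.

147.50

Solve by backward induction. Given q_A, the follower Corvus maximises π_C = (323 - (1/2)q_A - (1/2)q_C)q_C - 46q_C.
Setting the follower's marginal profit to zero, 277 - (1/2)q_A - q_C = 0, i.e. q_C = (277 - (1/2)q_A).
Apex substitutes q_C(q_A) into its own profit: π_A = q_A(323 - (1/2)q_A - (277 - (1/2)q_A)/2) - 55q_A = (369/2 - (1/4)q_A)q_A - 55q_A.
Leader FOC: 259/2 - (1/2)q_A = 0, so q_A = 259.
Then q_C = (277 - (1/2)·259) = 295/2.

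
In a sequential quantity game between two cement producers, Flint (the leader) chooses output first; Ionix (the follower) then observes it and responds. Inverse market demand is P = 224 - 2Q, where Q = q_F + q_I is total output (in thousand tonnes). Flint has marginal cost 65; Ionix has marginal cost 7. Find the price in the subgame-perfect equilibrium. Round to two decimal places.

90.25

Solve by backward induction. Given q_F, the follower Ionix maximises π_I = (224 - 2q_F - 2q_I)q_I - 7q_I.
Setting the follower's marginal profit to zero, 217 - 2q_F - 4q_I = 0, i.e. q_I = (217 - 2q_F)/4.
The leader anticipates this reaction. Substituting into P = 224 - 2Q gives P = 231/2 - q_F, so π_F = (231/2 - q_F)q_F - 65q_F.
The leader's first-order condition 101/2 - 2q_F = 0 yields q_F = 101/4.
Then q_I = (217 - 2·(101/4))/4 = 333/8.
Total output Q = 535/8, so price P = 224 - 2·(535/8) = 361/4.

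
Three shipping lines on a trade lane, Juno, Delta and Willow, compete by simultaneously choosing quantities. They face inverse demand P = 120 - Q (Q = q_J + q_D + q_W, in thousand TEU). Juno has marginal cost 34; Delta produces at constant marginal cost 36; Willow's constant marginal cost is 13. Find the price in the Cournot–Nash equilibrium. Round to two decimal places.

Juno's profit: π_J = (120 - Q)q_J - (34q_J). Setting ∂π_J/∂q_J = 0: 86 - 2q_J - (q_D + q_W) = 0.
Delta's profit: π_D = (120 - Q)q_D - (36q_D). Setting ∂π_D/∂q_D = 0: 84 - 2q_D - (q_J + q_W) = 0.
Willow's first-order condition: 107 - 2q_W - (q_J + q_D) = 0.
Adding the 3 first-order conditions: 277 − 4Q = 0, so Q = 277/4.
Back-substituting: q_J = (86 − 277/4) = 67/4, q_D = (84 − 277/4) = 59/4, q_W = (107 − 277/4) = 151/4.
Total output Q = 277/4, so price P = 120 - 277/4 = 203/4.

50.75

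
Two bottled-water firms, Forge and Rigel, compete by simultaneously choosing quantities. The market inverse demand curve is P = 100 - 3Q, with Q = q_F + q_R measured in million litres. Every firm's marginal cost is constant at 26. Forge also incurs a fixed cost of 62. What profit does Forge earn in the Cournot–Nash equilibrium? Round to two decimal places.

Each firm earns π_i = (100 - 3Q)q_i - 26q_i.
Setting ∂π_i/∂q_i = 0 with rivals' quantities fixed: 74 - 6q_i - 3q_j = 0.
By symmetry each firm produces the same amount; substituting q_j = q_i yields q_i = 74/9.
Price P = 100 - 3·(148/9) = 152/3.
Forge's profit: (152/3 - 26)·(74/9) - 62 = 140.8148.

140.81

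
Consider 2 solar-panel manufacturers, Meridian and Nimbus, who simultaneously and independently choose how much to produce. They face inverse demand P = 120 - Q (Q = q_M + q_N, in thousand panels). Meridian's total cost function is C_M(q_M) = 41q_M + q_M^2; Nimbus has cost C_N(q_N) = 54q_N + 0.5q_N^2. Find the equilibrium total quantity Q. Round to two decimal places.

Meridian's profit: π_M = (120 - Q)q_M - (41q_M + q_M²). Setting ∂π_M/∂q_M = 0: 79 - 4q_M - (q_N) = 0.
Nimbus's first-order condition: 66 - 3q_N - (q_M) = 0.
Rearranging gives the reaction functions q_M = (79 - q_N)/4 and q_N = (66 - q_M)/3.
Solving the pair: q_M = 171/11, q_N = 185/11.
Total output Q = 171/11 + 185/11 = 356/11.

32.36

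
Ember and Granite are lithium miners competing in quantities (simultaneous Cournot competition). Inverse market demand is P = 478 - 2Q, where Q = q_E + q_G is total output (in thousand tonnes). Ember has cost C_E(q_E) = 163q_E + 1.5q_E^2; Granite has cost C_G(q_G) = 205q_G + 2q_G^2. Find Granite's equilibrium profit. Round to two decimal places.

Ember's profit: π_E = (478 - 2Q)q_E - (163q_E + (3/2)q_E²). Setting ∂π_E/∂q_E = 0: 315 - 7q_E - 2(q_G) = 0.
Granite's first-order condition: 273 - 8q_G - 2(q_E) = 0.
Best responses: q_E = (315 - 2q_G)/7, q_G = (273 - 2q_E)/8.
Solving the pair: q_E = 987/26, q_G = 1281/52.
Price P = 478 - 2·62.5962 = 352.8077.
Granite's profit: 352.8077·(1281/52) - 205·(1281/52) - 2(1281/52)² = 2427.4571.

2427.46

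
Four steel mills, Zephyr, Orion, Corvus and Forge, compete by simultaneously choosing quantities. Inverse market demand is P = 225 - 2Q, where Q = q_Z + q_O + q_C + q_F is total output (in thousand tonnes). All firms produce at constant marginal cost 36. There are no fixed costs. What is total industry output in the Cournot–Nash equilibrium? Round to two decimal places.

Each firm earns π_i = (225 - 2Q)q_i - 36q_i.
First-order condition (treating rivals' output as given): 189 - 4q_i - 2·Σ_{j≠i} q_j = 0.
With identical firms every q_j equals q_i, so Σ_{j≠i} q_j = 3q_i and 189 = 10q_i, giving q_i = 189/10.
Total output Q = 189/10 + 189/10 + 189/10 + 189/10 = 378/5.

75.60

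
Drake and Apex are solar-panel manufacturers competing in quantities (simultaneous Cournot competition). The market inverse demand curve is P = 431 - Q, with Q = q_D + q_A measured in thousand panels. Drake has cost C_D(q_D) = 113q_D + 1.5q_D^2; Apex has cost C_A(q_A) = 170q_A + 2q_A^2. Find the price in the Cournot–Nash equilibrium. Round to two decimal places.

Drake's profit: π_D = (431 - Q)q_D - (113q_D + (3/2)q_D²). Setting ∂π_D/∂q_D = 0: 318 - 5q_D - (q_A) = 0.
Apex's profit: π_A = (431 - Q)q_A - (170q_A + 2q_A²). Setting ∂π_A/∂q_A = 0: 261 - 6q_A - (q_D) = 0.
Best responses: q_D = (318 - q_A)/5, q_A = (261 - q_D)/6.
Solving the pair: q_D = 1647/29, q_A = 987/29.
Total output Q = 90.8276, so price P = 431 - 90.8276 = 340.1724.

340.17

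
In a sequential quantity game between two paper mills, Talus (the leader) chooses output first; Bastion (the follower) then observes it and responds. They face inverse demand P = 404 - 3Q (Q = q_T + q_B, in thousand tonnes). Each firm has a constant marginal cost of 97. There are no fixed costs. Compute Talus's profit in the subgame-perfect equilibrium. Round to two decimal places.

3927.04

Solve by backward induction. Given q_T, the follower Bastion maximises π_B = (404 - 3q_T - 3q_B)q_B - 97q_B.
Setting the follower's marginal profit to zero, 307 - 3q_T - 6q_B = 0, i.e. q_B = (307 - 3q_T)/6.
The leader anticipates this reaction. Substituting into P = 404 - 3Q gives P = 501/2 - (3/2)q_T, so π_T = (501/2 - (3/2)q_T)q_T - 97q_T.
The leader's first-order condition 307/2 - 3q_T = 0 yields q_T = 307/6.
Then q_B = (307 - 3·(307/6))/6 = 307/12.
Price P = 404 - 3·(307/4) = 695/4.
Talus's profit: (695/4 - 97)·(307/6) = 3927.0417.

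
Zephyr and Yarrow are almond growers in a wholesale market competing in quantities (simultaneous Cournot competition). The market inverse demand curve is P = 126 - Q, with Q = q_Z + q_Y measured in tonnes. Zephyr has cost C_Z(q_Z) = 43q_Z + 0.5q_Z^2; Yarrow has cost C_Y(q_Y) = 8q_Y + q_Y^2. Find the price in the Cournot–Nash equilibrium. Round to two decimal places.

Zephyr's profit: π_Z = (126 - Q)q_Z - (43q_Z + (1/2)q_Z²). Setting ∂π_Z/∂q_Z = 0: 83 - 3q_Z - (q_Y) = 0.
Yarrow's first-order condition: 118 - 4q_Y - (q_Z) = 0.
Best responses: q_Z = (83 - q_Y)/3, q_Y = (118 - q_Z)/4.
Solving the pair: q_Z = 214/11, q_Y = 271/11.
Total output Q = 485/11, so price P = 126 - 485/11 = 901/11.

81.91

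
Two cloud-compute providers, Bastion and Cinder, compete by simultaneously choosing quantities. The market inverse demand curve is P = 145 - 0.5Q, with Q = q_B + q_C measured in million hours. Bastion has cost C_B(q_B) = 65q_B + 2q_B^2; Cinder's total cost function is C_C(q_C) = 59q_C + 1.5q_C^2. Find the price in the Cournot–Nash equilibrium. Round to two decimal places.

Bastion's profit: π_B = (145 - 0.5Q)q_B - (65q_B + 2q_B²). Setting ∂π_B/∂q_B = 0: 80 - 5q_B - (1/2)(q_C) = 0.
Cinder's first-order condition: 86 - 4q_C - (1/2)(q_B) = 0.
So q_B = (80 - (1/2)q_C)/5 and q_C = (86 - (1/2)q_B)/4.
Substituting one into the other gives q_B = 1108/79 and q_C = 1560/79.
Total output Q = 33.7722, so price P = 145 - (1/2)·33.7722 = 128.1139.

128.11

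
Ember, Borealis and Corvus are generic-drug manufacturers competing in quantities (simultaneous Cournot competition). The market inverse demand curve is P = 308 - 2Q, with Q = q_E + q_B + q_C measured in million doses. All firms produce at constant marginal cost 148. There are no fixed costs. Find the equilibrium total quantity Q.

A representative firm's profit is π_i = q_i(308 - 2Q) - 148q_i.
Setting ∂π_i/∂q_i = 0 with rivals' quantities fixed: 160 - 4q_i - 2·Σ_{j≠i} q_j = 0.
With identical firms every q_j equals q_i, so Σ_{j≠i} q_j = 2q_i and 160 = 8q_i, giving q_i = 20.
Total output Q = 20 + 20 + 20 = 60.

60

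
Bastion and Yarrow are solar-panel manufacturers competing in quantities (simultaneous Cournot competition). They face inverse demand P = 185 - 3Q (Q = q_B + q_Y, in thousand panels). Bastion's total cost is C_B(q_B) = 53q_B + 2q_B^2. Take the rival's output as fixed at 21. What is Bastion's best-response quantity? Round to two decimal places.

With the rival's output fixed at 21, Bastion's profit is π_B = (185 - 3·21 - 3q_B)q_B - (53q_B + 2q_B²) = (122 - 3q_B)q_B - (53q_B + 2q_B²).
∂π_B/∂q_B = 69 - 10q_B = 0, so q_B = 69/10.

6.90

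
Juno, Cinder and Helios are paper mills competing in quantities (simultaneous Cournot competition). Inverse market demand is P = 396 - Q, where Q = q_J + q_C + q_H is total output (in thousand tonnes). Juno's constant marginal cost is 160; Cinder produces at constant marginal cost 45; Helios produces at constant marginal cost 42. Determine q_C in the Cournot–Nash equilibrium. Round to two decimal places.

Juno's profit: π_J = (396 - Q)q_J - (160q_J). Setting ∂π_J/∂q_J = 0: 236 - 2q_J - (q_C + q_H) = 0.
Cinder's first-order condition: 351 - 2q_C - (q_J + q_H) = 0.
Helios's first-order condition: 354 - 2q_H - (q_J + q_C) = 0.
Adding the 3 conditions: 941 − 2Q − 2Q = 0, i.e. Q = 941/4.
Back-substituting: q_J = (236 − 941/4) = 3/4, q_C = (351 − 941/4) = 463/4, q_H = (354 − 941/4) = 475/4.

115.75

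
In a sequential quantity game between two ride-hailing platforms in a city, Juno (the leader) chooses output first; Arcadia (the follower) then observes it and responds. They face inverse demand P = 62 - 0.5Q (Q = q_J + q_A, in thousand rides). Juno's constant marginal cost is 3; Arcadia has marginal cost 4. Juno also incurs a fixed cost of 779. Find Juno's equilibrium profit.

Solve by backward induction. Given q_J, the follower Arcadia maximises π_A = (62 - (1/2)q_J - (1/2)q_A)q_A - 4q_A.
∂π_A/∂q_A = 58 - (1/2)q_J - q_A = 0 gives the reaction function q_A = (58 - (1/2)q_J).
The leader anticipates this reaction. Substituting into P = 62 - 0.5Q gives P = 33 - (1/4)q_J, so π_J = (33 - (1/4)q_J)q_J - 3q_J.
The leader's first-order condition 30 - (1/2)q_J = 0 yields q_J = 60.
Then q_A = (58 - (1/2)·60) = 28.
Price P = 62 - (1/2)·88 = 18.
Juno's profit: (18 - 3)·60 - 779 = 121.

121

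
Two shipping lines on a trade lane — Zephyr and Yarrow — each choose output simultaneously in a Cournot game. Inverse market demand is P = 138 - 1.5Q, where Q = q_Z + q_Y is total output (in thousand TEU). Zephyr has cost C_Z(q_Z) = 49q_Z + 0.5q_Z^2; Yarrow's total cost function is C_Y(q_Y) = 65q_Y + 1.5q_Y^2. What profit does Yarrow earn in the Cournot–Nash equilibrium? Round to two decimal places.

Zephyr's profit: π_Z = (138 - 1.5Q)q_Z - (49q_Z + (1/2)q_Z²). Setting ∂π_Z/∂q_Z = 0: 89 - 4q_Z - (3/2)(q_Y) = 0.
Yarrow's first-order condition: 73 - 6q_Y - (3/2)(q_Z) = 0.
So q_Z = (89 - (3/2)q_Y)/4 and q_Y = (73 - (3/2)q_Z)/6.
Substituting one into the other gives q_Z = 566/29 and q_Y = 634/87.
Price P = 138 - (3/2)·26.8046 = 97.7931.
Yarrow's profit: 97.7931·(634/87) - 65·(634/87) - (3/2)(634/87)² = 159.3167.

159.32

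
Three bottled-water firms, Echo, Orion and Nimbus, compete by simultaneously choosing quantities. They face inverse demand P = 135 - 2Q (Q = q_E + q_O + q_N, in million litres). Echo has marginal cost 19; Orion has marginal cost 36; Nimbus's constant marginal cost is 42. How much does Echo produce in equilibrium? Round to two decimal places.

Echo's profit: π_E = (135 - 2Q)q_E - (19q_E). Setting ∂π_E/∂q_E = 0: 116 - 4q_E - 2(q_O + q_N) = 0.
Orion's profit: π_O = (135 - 2Q)q_O - (36q_O). Setting ∂π_O/∂q_O = 0: 99 - 4q_O - 2(q_E + q_N) = 0.
Nimbus's first-order condition: 93 - 4q_N - 2(q_E + q_O) = 0.
Summing all 3 equations gives 308 − 8Q = 0, hence Q = 77/2.
Back-substituting: q_E = (116 − 77)/2 = 39/2, q_O = (99 − 77)/2 = 11, q_N = (93 − 77)/2 = 8.

19.50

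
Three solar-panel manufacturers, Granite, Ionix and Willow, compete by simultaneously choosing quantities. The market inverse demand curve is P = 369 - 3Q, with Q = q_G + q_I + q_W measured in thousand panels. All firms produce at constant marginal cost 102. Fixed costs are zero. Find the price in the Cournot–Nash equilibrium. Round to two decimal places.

A representative firm's profit is π_i = q_i(369 - 3Q) - 102q_i.
First-order condition (treating rivals' output as given): 267 - 6q_i - 3·Σ_{j≠i} q_j = 0.
With identical firms every q_j equals q_i, so Σ_{j≠i} q_j = 2q_i and 267 = 12q_i, giving q_i = 89/4.
Total output Q = 267/4, so price P = 369 - 3·(267/4) = 675/4.

168.75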